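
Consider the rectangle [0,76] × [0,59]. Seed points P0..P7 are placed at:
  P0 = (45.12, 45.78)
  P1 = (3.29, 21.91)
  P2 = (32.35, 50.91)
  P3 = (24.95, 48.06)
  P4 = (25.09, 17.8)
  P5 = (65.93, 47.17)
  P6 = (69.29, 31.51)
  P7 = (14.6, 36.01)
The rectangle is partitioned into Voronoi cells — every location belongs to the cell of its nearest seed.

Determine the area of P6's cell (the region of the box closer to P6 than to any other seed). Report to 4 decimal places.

Area of P6's cell: 943.2446

1. box [0,76]×[0,59]: [(0, 0) (76, 0) (76, 59) (0, 59)]
2. ⊥bis P6·P0 via (57.205,38.645): [(34.3889, 0) (76, 0) (76, 59) (69.2226, 59)]  |A|=1427.459
3. ⊥bis P6·P1 via (36.29,26.71): [(39.0314, 7.8632) (40.1751, 0) (76, 0) (76, 59) (69.2226, 59)]  |A|=1404.7103
4. ⊥bis P6·P2 via (50.82,41.21): [(39.0314, 7.8632) (40.1751, 0) (76, 0) (76, 59) (69.2226, 59)]  |A|=1404.7103
5. ⊥bis P6·P3 via (47.12,39.785): [(39.0314, 7.8632) (40.1751, 0) (76, 0) (76, 59) (69.2226, 59)]  |A|=1404.7103
6. ⊥bis P6·P4 via (47.19,24.655): [(47.7946, 22.7059) (54.8375, 0) (76, 0) (76, 59) (69.2226, 59)]  |A|=1195.3069
7. ⊥bis P6·P5 via (67.61,39.34): [(56.1656, 36.8845) (47.7946, 22.7059) (54.8375, 0) (76, 0) (76, 41.1402)]  |A|=943.2446
8. ⊥bis P6·P7 via (41.945,33.76): [(56.1656, 36.8845) (47.7946, 22.7059) (54.8375, 0) (76, 0) (76, 41.1402)]  |A|=943.2446
9. canonical 5-gon: [(56.1656, 36.8845) (47.7946, 22.7059) (54.8375, 0) (76, 0) (76, 41.1402)]
10. shoelace: 943.2446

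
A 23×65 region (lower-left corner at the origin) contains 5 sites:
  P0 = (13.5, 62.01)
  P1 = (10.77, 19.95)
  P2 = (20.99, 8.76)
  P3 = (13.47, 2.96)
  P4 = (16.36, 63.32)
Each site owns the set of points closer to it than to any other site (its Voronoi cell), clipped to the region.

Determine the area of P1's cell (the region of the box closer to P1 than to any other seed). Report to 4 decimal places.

Area of P1's cell: 643.2600

1. box [0,23]×[0,65]: [(0, 0) (23, 0) (23, 65) (0, 65)]
2. ⊥bis P1·P0 via (12.135,40.98): [(0, 41.7676) (0, 0) (23, 0) (23, 40.2748)]  |A|=943.488
3. ⊥bis P1·P2 via (15.88,14.355): [(0, 41.7676) (0, 0) (0.1625, 0) (23, 20.8578) (23, 40.2748)]  |A|=705.3183
4. ⊥bis P1·P3 via (12.12,11.455): [(0, 41.7676) (0, 9.5289) (12.8279, 11.5675) (23, 20.8578) (23, 40.2748)]  |A|=643.26
5. ⊥bis P1·P4 via (13.565,41.635): [(0, 41.7676) (0, 9.5289) (12.8279, 11.5675) (23, 20.8578) (23, 40.2748)]  |A|=643.26
6. canonical 5-gon: [(0, 41.7676) (0, 9.5289) (12.8279, 11.5675) (23, 20.8578) (23, 40.2748)]
7. shoelace: 643.26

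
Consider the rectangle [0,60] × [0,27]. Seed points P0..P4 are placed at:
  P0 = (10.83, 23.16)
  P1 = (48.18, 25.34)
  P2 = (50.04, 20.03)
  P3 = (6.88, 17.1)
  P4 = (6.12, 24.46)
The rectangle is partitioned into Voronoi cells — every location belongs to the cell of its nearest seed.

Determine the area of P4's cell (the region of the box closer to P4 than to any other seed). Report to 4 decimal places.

1. box [0,60]×[0,27]: [(0, 0) (60, 0) (60, 27) (0, 27)]
2. ⊥bis P4·P0 via (8.475,23.81): [(0, 0) (1.9032, 0) (9.3555, 27) (0, 27)]  |A|=151.9925
3. ⊥bis P4·P1 via (27.15,24.9): [(0, 0) (1.9032, 0) (9.3555, 27) (0, 27)]  |A|=151.9925
4. ⊥bis P4·P2 via (28.08,22.245): [(0, 0) (1.9032, 0) (9.3555, 27) (0, 27)]  |A|=151.9925
5. ⊥bis P4·P3 via (6.5,20.78): [(0, 20.1088) (7.6721, 20.901) (9.3555, 27) (0, 27)]  |A|=54.9643
6. canonical 4-gon: [(0, 20.1088) (7.6721, 20.901) (9.3555, 27) (0, 27)]
7. shoelace: 54.9643

Area of P4's cell: 54.9643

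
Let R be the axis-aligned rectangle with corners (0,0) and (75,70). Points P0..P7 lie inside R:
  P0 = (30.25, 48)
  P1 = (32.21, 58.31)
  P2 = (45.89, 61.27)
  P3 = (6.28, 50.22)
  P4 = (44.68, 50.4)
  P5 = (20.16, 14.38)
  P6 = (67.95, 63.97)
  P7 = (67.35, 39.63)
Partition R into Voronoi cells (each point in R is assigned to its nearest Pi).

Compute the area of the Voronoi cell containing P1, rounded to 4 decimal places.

Area of P1's cell: 350.7626

1. box [0,75]×[0,70]: [(0, 0) (75, 0) (75, 70) (0, 70)]
2. ⊥bis P1·P0 via (31.23,53.155): [(0, 59.092) (75, 44.834) (75, 70) (0, 70)]  |A|=1352.7727
3. ⊥bis P1·P2 via (39.05,59.79): [(0, 59.092) (40.8827, 51.32) (36.8408, 70) (0, 70)]  |A|=567.0676
4. ⊥bis P1·P3 via (19.245,54.265): [(18.8575, 55.5071) (40.8827, 51.32) (36.8408, 70) (14.3358, 70)]  |A|=360.3358
5. ⊥bis P1·P4 via (38.445,54.355): [(18.8575, 55.5071) (36.9893, 52.0601) (39.773, 56.4486) (36.8408, 70) (14.3358, 70)]  |A|=350.7626
6. ⊥bis P1·P5 via (26.185,36.345): [(18.8575, 55.5071) (36.9893, 52.0601) (39.773, 56.4486) (36.8408, 70) (14.3358, 70)]  |A|=350.7626
7. ⊥bis P1·P6 via (50.08,61.14): [(18.8575, 55.5071) (36.9893, 52.0601) (39.773, 56.4486) (36.8408, 70) (14.3358, 70)]  |A|=350.7626
8. ⊥bis P1·P7 via (49.78,48.97): [(18.8575, 55.5071) (36.9893, 52.0601) (39.773, 56.4486) (36.8408, 70) (14.3358, 70)]  |A|=350.7626
9. canonical 5-gon: [(18.8575, 55.5071) (36.9893, 52.0601) (39.773, 56.4486) (36.8408, 70) (14.3358, 70)]
10. shoelace: 350.7626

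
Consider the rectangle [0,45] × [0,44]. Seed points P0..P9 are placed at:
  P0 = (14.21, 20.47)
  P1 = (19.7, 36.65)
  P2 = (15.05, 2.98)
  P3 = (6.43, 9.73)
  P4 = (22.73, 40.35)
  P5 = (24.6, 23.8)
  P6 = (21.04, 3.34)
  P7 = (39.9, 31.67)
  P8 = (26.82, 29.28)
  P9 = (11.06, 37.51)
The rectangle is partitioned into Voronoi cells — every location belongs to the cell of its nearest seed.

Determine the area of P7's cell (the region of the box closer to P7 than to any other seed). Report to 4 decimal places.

1. box [0,45]×[0,44]: [(0, 0) (45, 0) (45, 44) (0, 44)]
2. ⊥bis P7·P0 via (27.055,26.07): [(38.4207, 0) (45, 0) (45, 44) (19.2381, 44)]  |A|=711.507
3. ⊥bis P7·P1 via (29.8,34.16): [(27.5344, 24.9703) (38.4207, 0) (45, 0) (45, 44) (32.2259, 44)]  |A|=587.9302
4. ⊥bis P7·P2 via (27.475,17.325): [(27.5344, 24.9703) (32.9259, 12.6037) (45, 2.1456) (45, 44) (32.2259, 44)]  |A|=533.5149
5. ⊥bis P7·P3 via (23.165,20.7): [(27.5344, 24.9703) (32.9259, 12.6037) (45, 2.1456) (45, 44) (32.2259, 44)]  |A|=533.5149
6. ⊥bis P7·P4 via (31.315,36.01): [(29.2481, 31.9215) (27.5344, 24.9703) (32.9259, 12.6037) (45, 2.1456) (45, 44) (35.3542, 44)]  |A|=514.6223
7. ⊥bis P7·P5 via (32.25,27.735): [(29.6687, 32.7534) (45, 2.9478) (45, 44) (35.3542, 44)]  |A|=368.9337
8. ⊥bis P7·P6 via (30.47,17.505): [(29.6687, 32.7534) (41.1794, 10.3755) (45, 7.832) (45, 44) (35.3542, 44)]  |A|=359.6034
9. ⊥bis P7·P8 via (33.36,30.475): [(32.0742, 37.5118) (34.748, 22.8786) (41.1794, 10.3755) (45, 7.832) (45, 44) (35.3542, 44)]  |A|=335.6413
10. ⊥bis P7·P9 via (25.48,34.59): [(32.0742, 37.5118) (34.748, 22.8786) (41.1794, 10.3755) (45, 7.832) (45, 44) (35.3542, 44)]  |A|=335.6413
11. canonical 6-gon: [(32.0742, 37.5118) (34.748, 22.8786) (41.1794, 10.3755) (45, 7.832) (45, 44) (35.3542, 44)]
12. shoelace: 335.6413

Area of P7's cell: 335.6413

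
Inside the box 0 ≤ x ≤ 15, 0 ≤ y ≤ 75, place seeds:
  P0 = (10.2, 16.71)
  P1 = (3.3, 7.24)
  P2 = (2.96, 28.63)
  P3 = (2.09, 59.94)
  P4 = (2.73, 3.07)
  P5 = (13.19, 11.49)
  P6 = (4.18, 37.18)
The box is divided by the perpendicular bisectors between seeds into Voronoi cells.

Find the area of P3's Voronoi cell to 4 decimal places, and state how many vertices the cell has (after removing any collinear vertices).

1. box [0,15]×[0,75]: [(0, 0) (15, 0) (15, 75) (0, 75)]
2. ⊥bis P3·P0 via (6.145,38.325): [(0, 37.1722) (15, 39.9862) (15, 75) (0, 75)]  |A|=546.312
3. ⊥bis P3·P1 via (2.695,33.59): [(0, 37.1722) (15, 39.9862) (15, 75) (0, 75)]  |A|=546.312
4. ⊥bis P3·P2 via (2.525,44.285): [(0, 44.2148) (15, 44.6316) (15, 75) (0, 75)]  |A|=458.6514
5. ⊥bis P3·P4 via (2.41,31.505): [(0, 44.2148) (15, 44.6316) (15, 75) (0, 75)]  |A|=458.6514
6. ⊥bis P3·P5 via (7.64,35.715): [(0, 44.2148) (15, 44.6316) (15, 75) (0, 75)]  |A|=458.6514
7. ⊥bis P3·P6 via (3.135,48.56): [(0, 48.2721) (15, 49.6495) (15, 75) (0, 75)]  |A|=390.5876
8. canonical 4-gon: [(0, 48.2721) (15, 49.6495) (15, 75) (0, 75)]
9. shoelace: 390.5876

Area of P3's cell: 390.5876 (4 vertices)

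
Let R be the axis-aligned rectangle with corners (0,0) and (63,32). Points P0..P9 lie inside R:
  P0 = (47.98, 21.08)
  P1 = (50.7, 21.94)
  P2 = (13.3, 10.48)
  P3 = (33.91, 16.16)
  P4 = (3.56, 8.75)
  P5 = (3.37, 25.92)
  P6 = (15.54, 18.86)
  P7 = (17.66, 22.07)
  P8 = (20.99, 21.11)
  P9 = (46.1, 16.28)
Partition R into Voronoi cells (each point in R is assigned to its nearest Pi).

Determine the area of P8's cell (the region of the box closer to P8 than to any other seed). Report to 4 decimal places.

Area of P8's cell: 169.5229

1. box [0,63]×[0,32]: [(0, 0) (63, 0) (63, 32) (0, 32)]
2. ⊥bis P8·P0 via (34.485,21.095): [(0, 0) (34.4616, 0) (34.4971, 32) (0, 32)]  |A|=1103.3388
3. ⊥bis P8·P1 via (35.845,21.525): [(0, 0) (34.4616, 0) (34.4971, 32) (0, 32)]  |A|=1103.3388
4. ⊥bis P8·P2 via (17.145,15.795): [(0, 28.1981) (34.4652, 3.2652) (34.4971, 32) (0, 32)]  |A|=561.1511
5. ⊥bis P8·P3 via (27.45,18.635): [(0, 28.1981) (24.3617, 10.5743) (32.5705, 32) (0, 32)]  |A|=395.2338
6. ⊥bis P8·P4 via (12.275,14.93): [(5.8856, 23.9404) (24.3617, 10.5743) (32.5705, 32) (0.1703, 32)]  |A|=383.3595
7. ⊥bis P8·P5 via (12.18,23.515): [(11.2389, 20.0676) (24.3617, 10.5743) (32.5705, 32) (14.4963, 32)]  |A|=287.3816
8. ⊥bis P8·P6 via (18.265,19.985): [(14.022, 30.2625) (21.2084, 12.8554) (24.3617, 10.5743) (32.5705, 32) (14.4963, 32)]  |A|=226.5265
9. ⊥bis P8·P7 via (19.325,21.59): [(18.6167, 19.1331) (21.2084, 12.8554) (24.3617, 10.5743) (32.5705, 32) (22.3261, 32)]  |A|=169.5229
10. ⊥bis P8·P9 via (33.545,18.695): [(18.6167, 19.1331) (21.2084, 12.8554) (24.3617, 10.5743) (32.5705, 32) (22.3261, 32)]  |A|=169.5229
11. canonical 5-gon: [(18.6167, 19.1331) (21.2084, 12.8554) (24.3617, 10.5743) (32.5705, 32) (22.3261, 32)]
12. shoelace: 169.5229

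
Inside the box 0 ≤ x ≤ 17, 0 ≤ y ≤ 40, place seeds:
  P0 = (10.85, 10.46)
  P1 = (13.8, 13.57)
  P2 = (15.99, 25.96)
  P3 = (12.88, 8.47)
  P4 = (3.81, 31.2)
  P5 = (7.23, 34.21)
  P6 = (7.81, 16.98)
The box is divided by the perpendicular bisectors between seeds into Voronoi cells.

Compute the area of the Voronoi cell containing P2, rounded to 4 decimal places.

Area of P2's cell: 84.8529

1. box [0,17]×[0,40]: [(0, 0) (17, 0) (17, 40) (0, 40)]
2. ⊥bis P2·P0 via (13.42,18.21): [(0, 22.6602) (17, 17.0228) (17, 40) (0, 40)]  |A|=342.6939
3. ⊥bis P2·P1 via (14.895,19.765): [(0, 22.6602) (1.6949, 22.0982) (17, 19.3929) (17, 40) (0, 40)]  |A|=324.5566
4. ⊥bis P2·P3 via (14.435,17.215): [(0, 22.6602) (1.6949, 22.0982) (17, 19.3929) (17, 40) (0, 40)]  |A|=324.5566
5. ⊥bis P2·P4 via (9.9,28.58): [(6.7287, 21.2084) (17, 19.3929) (17, 40) (14.813, 40)]  |A|=126.3793
6. ⊥bis P2·P5 via (11.61,30.085): [(9.6539, 28.008) (6.7287, 21.2084) (17, 19.3929) (17, 35.8082)]  |A|=97.8697
7. ⊥bis P2·P6 via (11.9,21.47): [(9.6539, 28.008) (8.2655, 24.7807) (13.5013, 20.0113) (17, 19.3929) (17, 35.8082)]  |A|=84.8529
8. canonical 5-gon: [(9.6539, 28.008) (8.2655, 24.7807) (13.5013, 20.0113) (17, 19.3929) (17, 35.8082)]
9. shoelace: 84.8529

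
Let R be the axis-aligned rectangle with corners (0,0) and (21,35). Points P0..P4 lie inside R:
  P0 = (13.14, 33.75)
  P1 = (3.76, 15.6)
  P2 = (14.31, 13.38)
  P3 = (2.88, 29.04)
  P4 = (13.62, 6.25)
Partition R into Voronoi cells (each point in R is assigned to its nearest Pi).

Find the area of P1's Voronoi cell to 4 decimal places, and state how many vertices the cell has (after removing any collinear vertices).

Area of P1's cell: 149.2121 (4 vertices)

1. box [0,21]×[0,35]: [(0, 0) (21, 0) (21, 35) (0, 35)]
2. ⊥bis P1·P0 via (8.45,24.675): [(0, 29.042) (0, 0) (21, 0) (21, 18.1891)]  |A|=495.9266
3. ⊥bis P1·P2 via (9.035,14.49): [(10.9106, 23.4033) (0, 29.042) (0, 0) (5.9859, 0)]  |A|=228.4782
4. ⊥bis P1·P3 via (3.32,22.32): [(10.7855, 22.8088) (0, 22.1026) (0, 0) (5.9859, 0)]  |A|=187.4597
5. ⊥bis P1·P4 via (8.69,10.925): [(8.1693, 10.3759) (10.7855, 22.8088) (0, 22.1026) (0, 1.761)]  |A|=149.2121
6. canonical 4-gon: [(8.1693, 10.3759) (10.7855, 22.8088) (0, 22.1026) (0, 1.761)]
7. shoelace: 149.2121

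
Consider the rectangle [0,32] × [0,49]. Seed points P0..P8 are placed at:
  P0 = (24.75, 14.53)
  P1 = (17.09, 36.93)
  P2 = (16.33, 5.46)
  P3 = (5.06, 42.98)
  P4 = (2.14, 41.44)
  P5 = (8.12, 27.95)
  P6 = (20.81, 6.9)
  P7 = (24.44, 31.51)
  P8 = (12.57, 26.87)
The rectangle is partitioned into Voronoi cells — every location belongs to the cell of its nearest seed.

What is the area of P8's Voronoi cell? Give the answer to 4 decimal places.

1. box [0,32]×[0,49]: [(0, 0) (32, 0) (32, 49) (0, 49)]
2. ⊥bis P8·P0 via (18.66,20.7): [(0, 2.2819) (32, 33.867) (32, 49) (0, 49)]  |A|=989.6163
3. ⊥bis P8·P1 via (14.83,31.9): [(0, 38.5632) (0, 2.2819) (25.2595, 27.214)]  |A|=458.2236
4. ⊥bis P8·P2 via (14.45,16.165): [(0, 38.5632) (0, 13.6273) (13.9822, 16.0828) (25.2595, 27.214)]  |A|=378.9071
5. ⊥bis P8·P3 via (8.815,34.925): [(8.4628, 34.7608) (0, 30.8157) (0, 13.6273) (13.9822, 16.0828) (25.2595, 27.214)]  |A|=346.1244
6. ⊥bis P8·P4 via (7.355,34.155): [(8.4628, 34.7608) (7.713, 34.4113) (0, 28.8899) (0, 13.6273) (13.9822, 16.0828) (25.2595, 27.214)]  |A|=338.6975
7. ⊥bis P8·P5 via (10.345,27.41): [(11.7685, 33.2755) (7.3116, 14.9114) (13.9822, 16.0828) (25.2595, 27.214)]  |A|=167.9032
8. ⊥bis P8·P6 via (16.69,16.885): [(11.7685, 33.2755) (7.3116, 14.9114) (13.9822, 16.0828) (25.2595, 27.214)]  |A|=167.9032
9. ⊥bis P8·P7 via (18.505,29.19): [(18.0029, 30.4744) (11.7685, 33.2755) (7.3116, 14.9114) (13.9822, 16.0828) (20.9429, 22.9533)]  |A|=145.4073
10. canonical 5-gon: [(18.0029, 30.4744) (11.7685, 33.2755) (7.3116, 14.9114) (13.9822, 16.0828) (20.9429, 22.9533)]
11. shoelace: 145.4073

Area of P8's cell: 145.4073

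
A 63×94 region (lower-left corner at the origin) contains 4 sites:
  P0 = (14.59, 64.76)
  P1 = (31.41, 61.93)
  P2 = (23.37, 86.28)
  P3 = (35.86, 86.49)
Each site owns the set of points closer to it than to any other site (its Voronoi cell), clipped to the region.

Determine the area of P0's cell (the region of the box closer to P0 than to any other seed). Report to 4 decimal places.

Area of P0's cell: 1478.3247

1. box [0,63]×[0,94]: [(0, 0) (63, 0) (63, 94) (0, 94)]
2. ⊥bis P0·P1 via (23,63.345): [(0, 0) (12.3421, 0) (28.1578, 94) (0, 94)]  |A|=1903.4925
3. ⊥bis P0·P2 via (18.98,75.52): [(0, 83.2637) (0, 0) (12.3421, 0) (24.6587, 73.2032)]  |A|=1478.3247
4. ⊥bis P0·P3 via (25.225,75.625): [(0, 83.2637) (0, 0) (12.3421, 0) (24.6587, 73.2032)]  |A|=1478.3247
5. canonical 4-gon: [(0, 83.2637) (0, 0) (12.3421, 0) (24.6587, 73.2032)]
6. shoelace: 1478.3247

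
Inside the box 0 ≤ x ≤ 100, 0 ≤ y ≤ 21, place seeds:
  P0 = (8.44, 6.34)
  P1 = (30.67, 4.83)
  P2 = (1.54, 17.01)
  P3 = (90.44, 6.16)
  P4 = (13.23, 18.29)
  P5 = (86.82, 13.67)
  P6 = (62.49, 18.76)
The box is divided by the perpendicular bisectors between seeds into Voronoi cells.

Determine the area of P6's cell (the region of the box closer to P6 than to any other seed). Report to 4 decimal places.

1. box [0,100]×[0,21]: [(0, 0) (100, 0) (100, 21) (0, 21)]
2. ⊥bis P6·P0 via (35.465,12.55): [(38.3488, 0) (100, 0) (100, 21) (33.5233, 21)]  |A|=1345.3427
3. ⊥bis P6·P1 via (46.58,11.795): [(51.7436, 0) (100, 0) (100, 21) (42.5503, 21)]  |A|=1109.9147
4. ⊥bis P6·P2 via (32.015,17.885): [(51.7436, 0) (100, 0) (100, 21) (42.5503, 21)]  |A|=1109.9147
5. ⊥bis P6·P3 via (76.465,12.46): [(51.7436, 0) (70.848, 0) (80.3149, 21) (42.5503, 21)]  |A|=597.1246
6. ⊥bis P6·P4 via (37.86,18.525): [(51.7436, 0) (70.848, 0) (80.3149, 21) (42.5503, 21)]  |A|=597.1246
7. ⊥bis P6·P5 via (74.655,16.215): [(51.7436, 0) (70.848, 0) (71.6219, 1.7167) (75.6561, 21) (42.5503, 21)]  |A|=552.2058
8. canonical 5-gon: [(51.7436, 0) (70.848, 0) (71.6219, 1.7167) (75.6561, 21) (42.5503, 21)]
9. shoelace: 552.2058

Area of P6's cell: 552.2058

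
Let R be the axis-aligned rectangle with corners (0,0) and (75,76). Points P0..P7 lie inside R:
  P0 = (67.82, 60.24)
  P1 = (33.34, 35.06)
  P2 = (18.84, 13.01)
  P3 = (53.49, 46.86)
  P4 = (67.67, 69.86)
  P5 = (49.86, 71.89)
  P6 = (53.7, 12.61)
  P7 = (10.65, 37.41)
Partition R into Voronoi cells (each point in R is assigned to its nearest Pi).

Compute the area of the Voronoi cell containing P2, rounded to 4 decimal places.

1. box [0,75]×[0,76]: [(0, 0) (75, 0) (75, 76) (0, 76)]
2. ⊥bis P2·P0 via (43.33,36.625): [(0, 0) (75, 0) (75, 3.7815) (5.3618, 76) (0, 76)]  |A|=3185.4191
3. ⊥bis P2·P1 via (26.09,24.035): [(0, 41.1917) (0, 0) (62.6398, 0)]  |A|=1290.1191
4. ⊥bis P2·P3 via (36.165,29.935): [(0, 41.1917) (0, 0) (62.6398, 0)]  |A|=1290.1191
5. ⊥bis P2·P4 via (43.255,41.435): [(0, 41.1917) (0, 0) (62.6398, 0)]  |A|=1290.1191
6. ⊥bis P2·P5 via (34.35,42.45): [(0, 41.1917) (0, 0) (62.6398, 0)]  |A|=1290.1191
7. ⊥bis P2·P6 via (36.27,12.81): [(36.3216, 17.3067) (0, 41.1917) (0, 0) (36.123, 0)]  |A|=1060.6597
8. ⊥bis P2·P7 via (14.745,25.21): [(36.3216, 17.3067) (21.0731, 27.3341) (0, 20.2608) (0, 0) (36.123, 0)]  |A|=840.1196
9. canonical 5-gon: [(36.3216, 17.3067) (21.0731, 27.3341) (0, 20.2608) (0, 0) (36.123, 0)]
10. shoelace: 840.1196

Area of P2's cell: 840.1196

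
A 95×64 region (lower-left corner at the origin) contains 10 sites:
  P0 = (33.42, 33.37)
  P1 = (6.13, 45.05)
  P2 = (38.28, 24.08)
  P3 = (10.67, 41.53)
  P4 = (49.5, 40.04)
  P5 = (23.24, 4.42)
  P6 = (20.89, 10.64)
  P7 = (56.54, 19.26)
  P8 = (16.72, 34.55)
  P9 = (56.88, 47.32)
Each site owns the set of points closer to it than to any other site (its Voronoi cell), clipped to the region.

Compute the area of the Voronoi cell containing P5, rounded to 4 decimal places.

Area of P5's cell: 272.0115

1. box [0,95]×[0,64]: [(0, 0) (95, 0) (95, 64) (0, 64)]
2. ⊥bis P5·P0 via (28.33,18.895): [(0, 28.857) (0, 0) (82.0638, 0)]  |A|=1184.0571
3. ⊥bis P5·P1 via (14.685,24.735): [(13.3368, 24.1672) (0, 18.5509) (0, 0) (82.0638, 0)]  |A|=1115.3321
4. ⊥bis P5·P2 via (30.76,14.25): [(21.5901, 21.265) (13.3368, 24.1672) (0, 18.5509) (0, 0) (49.3873, 0)]  |A|=767.8989
5. ⊥bis P5·P3 via (16.955,22.975): [(21.5901, 21.265) (16.839, 22.9357) (0, 17.232) (0, 0) (49.3873, 0)]  |A|=738.747
6. ⊥bis P5·P4 via (36.37,22.23): [(21.5901, 21.265) (16.839, 22.9357) (0, 17.232) (0, 0) (49.3873, 0)]  |A|=738.747
7. ⊥bis P5·P6 via (22.065,7.53): [(33.7656, 11.9507) (2.1345, 0) (49.3873, 0)]  |A|=282.3511
8. ⊥bis P5·P7 via (39.89,11.84): [(42.9831, 4.8993) (33.7656, 11.9507) (2.1345, 0) (45.1664, 0)]  |A|=272.0115
9. ⊥bis P5·P8 via (19.98,19.485): [(42.9831, 4.8993) (33.7656, 11.9507) (2.1345, 0) (45.1664, 0)]  |A|=272.0115
10. ⊥bis P5·P9 via (40.06,25.87): [(42.9831, 4.8993) (33.7656, 11.9507) (2.1345, 0) (45.1664, 0)]  |A|=272.0115
11. canonical 4-gon: [(42.9831, 4.8993) (33.7656, 11.9507) (2.1345, 0) (45.1664, 0)]
12. shoelace: 272.0115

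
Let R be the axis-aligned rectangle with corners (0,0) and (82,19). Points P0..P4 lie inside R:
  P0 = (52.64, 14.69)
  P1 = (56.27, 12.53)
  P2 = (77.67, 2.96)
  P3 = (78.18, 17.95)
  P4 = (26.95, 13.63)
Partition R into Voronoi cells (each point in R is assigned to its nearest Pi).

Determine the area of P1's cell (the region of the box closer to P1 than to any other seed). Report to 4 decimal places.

Area of P1's cell: 275.7066

1. box [0,82]×[0,19]: [(0, 0) (82, 0) (82, 19) (0, 19)]
2. ⊥bis P1·P0 via (54.455,13.61): [(46.3565, 0) (82, 0) (82, 19) (57.6623, 19)]  |A|=569.8218
3. ⊥bis P1·P2 via (66.97,7.745): [(46.3565, 0) (63.5065, 0) (72.0032, 19) (57.6623, 19)]  |A|=299.1635
4. ⊥bis P1·P3 via (67.225,15.24): [(46.3565, 0) (63.5065, 0) (68.3279, 10.7815) (66.2949, 19) (57.6623, 19)]  |A|=275.7066
5. ⊥bis P1·P4 via (41.61,13.08): [(46.3565, 0) (63.5065, 0) (68.3279, 10.7815) (66.2949, 19) (57.6623, 19)]  |A|=275.7066
6. canonical 5-gon: [(46.3565, 0) (63.5065, 0) (68.3279, 10.7815) (66.2949, 19) (57.6623, 19)]
7. shoelace: 275.7066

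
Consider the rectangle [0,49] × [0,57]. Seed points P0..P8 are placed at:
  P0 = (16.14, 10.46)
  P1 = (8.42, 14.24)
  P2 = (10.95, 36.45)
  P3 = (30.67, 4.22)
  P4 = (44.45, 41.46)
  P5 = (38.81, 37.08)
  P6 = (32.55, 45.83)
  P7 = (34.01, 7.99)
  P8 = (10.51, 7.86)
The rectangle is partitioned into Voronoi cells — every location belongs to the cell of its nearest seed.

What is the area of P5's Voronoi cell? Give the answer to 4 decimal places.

Area of P5's cell: 364.9963

1. box [0,49]×[0,57]: [(0, 0) (49, 0) (49, 57) (0, 57)]
2. ⊥bis P5·P0 via (27.475,23.77): [(0, 47.1681) (49, 5.439) (49, 57) (0, 57)]  |A|=1504.1258
3. ⊥bis P5·P1 via (23.615,25.66): [(20.6977, 29.5417) (49, 5.439) (49, 57) (0.061, 57)]  |A|=1401.5396
4. ⊥bis P5·P2 via (24.88,36.765): [(25.1287, 25.7682) (49, 5.439) (49, 57) (24.4224, 57)]  |A|=999.2163
5. ⊥bis P5·P3 via (34.74,20.65): [(25.1287, 25.7682) (29.6613, 21.9081) (49, 17.1175) (49, 57) (24.4224, 57)]  |A|=886.2925
6. ⊥bis P5·P4 via (41.63,39.27): [(25.1287, 25.7682) (29.6613, 21.9081) (49, 17.1175) (49, 29.7799) (27.861, 57) (24.4224, 57)]  |A|=598.5887
7. ⊥bis P5·P6 via (35.68,41.455): [(24.9476, 33.7767) (25.1287, 25.7682) (29.6613, 21.9081) (49, 17.1175) (49, 29.7799) (38.4141, 43.411)]  |A|=416.3276
8. ⊥bis P5·P7 via (36.41,22.535): [(24.9476, 33.7767) (25.1287, 25.7682) (27.1264, 24.0668) (49, 20.4576) (49, 29.7799) (38.4141, 43.411)]  |A|=364.9963
9. ⊥bis P5·P8 via (24.66,22.47): [(24.9476, 33.7767) (25.1287, 25.7682) (27.1264, 24.0668) (49, 20.4576) (49, 29.7799) (38.4141, 43.411)]  |A|=364.9963
10. canonical 6-gon: [(24.9476, 33.7767) (25.1287, 25.7682) (27.1264, 24.0668) (49, 20.4576) (49, 29.7799) (38.4141, 43.411)]
11. shoelace: 364.9963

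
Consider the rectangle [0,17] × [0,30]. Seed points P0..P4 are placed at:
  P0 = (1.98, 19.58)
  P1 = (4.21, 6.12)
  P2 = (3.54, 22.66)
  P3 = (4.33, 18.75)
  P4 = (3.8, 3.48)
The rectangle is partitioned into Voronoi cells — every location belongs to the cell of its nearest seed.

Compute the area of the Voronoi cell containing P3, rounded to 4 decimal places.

Area of P3's cell: 140.0280

1. box [0,17]×[0,30]: [(0, 0) (17, 0) (17, 30) (0, 30)]
2. ⊥bis P3·P0 via (3.155,19.165): [(0, 10.2322) (0, 0) (17, 0) (17, 30) (6.9818, 30)]  |A|=440.9922
3. ⊥bis P3·P1 via (4.27,12.435): [(0.7897, 12.4681) (17, 12.314) (17, 30) (6.9818, 30)]  |A|=231.1662
4. ⊥bis P3·P2 via (3.935,20.705): [(3.6808, 20.6536) (0.7897, 12.4681) (17, 12.314) (17, 23.3447)]  |A|=140.028
5. ⊥bis P3·P4 via (4.065,11.115): [(3.6808, 20.6536) (0.7897, 12.4681) (17, 12.314) (17, 23.3447)]  |A|=140.028
6. canonical 4-gon: [(3.6808, 20.6536) (0.7897, 12.4681) (17, 12.314) (17, 23.3447)]
7. shoelace: 140.028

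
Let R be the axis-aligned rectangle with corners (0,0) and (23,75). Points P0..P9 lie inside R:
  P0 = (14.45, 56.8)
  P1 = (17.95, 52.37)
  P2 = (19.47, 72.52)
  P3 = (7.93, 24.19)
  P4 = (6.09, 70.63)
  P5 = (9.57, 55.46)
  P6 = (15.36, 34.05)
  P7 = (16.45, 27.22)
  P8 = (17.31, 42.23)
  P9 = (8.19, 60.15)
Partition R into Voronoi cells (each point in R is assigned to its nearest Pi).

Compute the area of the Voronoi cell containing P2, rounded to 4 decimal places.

Area of P2's cell: 106.6308

1. box [0,23]×[0,75]: [(0, 0) (23, 0) (23, 75) (0, 75)]
2. ⊥bis P2·P0 via (16.96,64.66): [(0, 70.076) (23, 62.7312) (23, 75) (0, 75)]  |A|=197.7175
3. ⊥bis P2·P1 via (18.71,62.445): [(0, 70.076) (23, 62.7312) (23, 75) (0, 75)]  |A|=197.7175
4. ⊥bis P2·P3 via (13.7,48.355): [(0, 70.076) (23, 62.7312) (23, 75) (0, 75)]  |A|=197.7175
5. ⊥bis P2·P4 via (12.78,71.575): [(13.6055, 65.7312) (23, 62.7312) (23, 75) (12.2962, 75)]  |A|=107.2354
6. ⊥bis P2·P5 via (14.52,63.99): [(13.6055, 65.7312) (23, 62.7312) (23, 75) (12.2962, 75)]  |A|=107.2354
7. ⊥bis P2·P6 via (17.415,53.285): [(13.6055, 65.7312) (23, 62.7312) (23, 75) (12.2962, 75)]  |A|=107.2354
8. ⊥bis P2·P7 via (17.96,49.87): [(13.6055, 65.7312) (23, 62.7312) (23, 75) (12.2962, 75)]  |A|=107.2354
9. ⊥bis P2·P8 via (18.39,57.375): [(13.6055, 65.7312) (23, 62.7312) (23, 75) (12.2962, 75)]  |A|=107.2354
10. ⊥bis P2·P9 via (13.83,66.335): [(13.4744, 66.6593) (14.9699, 65.2955) (23, 62.7312) (23, 75) (12.2962, 75)]  |A|=106.6308
11. canonical 5-gon: [(13.4744, 66.6593) (14.9699, 65.2955) (23, 62.7312) (23, 75) (12.2962, 75)]
12. shoelace: 106.6308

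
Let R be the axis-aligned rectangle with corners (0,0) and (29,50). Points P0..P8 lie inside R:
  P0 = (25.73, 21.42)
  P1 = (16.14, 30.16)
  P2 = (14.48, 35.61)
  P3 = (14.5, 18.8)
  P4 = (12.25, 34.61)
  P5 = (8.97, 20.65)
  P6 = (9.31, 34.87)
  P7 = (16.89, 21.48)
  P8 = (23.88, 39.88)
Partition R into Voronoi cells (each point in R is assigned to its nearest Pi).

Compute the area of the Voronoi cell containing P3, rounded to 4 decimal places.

Area of P3's cell: 275.0498

1. box [0,29]×[0,50]: [(0, 0) (29, 0) (29, 50) (0, 50)]
2. ⊥bis P3·P0 via (20.115,20.11): [(0, 0) (24.8067, 0) (13.1416, 50) (0, 50)]  |A|=948.7073
3. ⊥bis P3·P1 via (15.32,24.48): [(0, 26.6917) (0, 0) (24.8067, 0) (19.2271, 23.916)]  |A|=553.2397
4. ⊥bis P3·P2 via (14.49,27.205): [(0, 26.6917) (0, 0) (24.8067, 0) (19.2271, 23.916)]  |A|=553.2397
5. ⊥bis P3·P4 via (13.375,26.705): [(6.5932, 25.7399) (0, 24.8015) (0, 0) (24.8067, 0) (19.2271, 23.916)]  |A|=547.0086
6. ⊥bis P3·P5 via (11.735,19.725): [(13.4176, 24.7546) (5.1362, 0) (24.8067, 0) (19.2271, 23.916)]  |A|=310.5977
7. ⊥bis P3·P6 via (11.905,26.835): [(13.4176, 24.7546) (5.1362, 0) (24.8067, 0) (19.2271, 23.916)]  |A|=310.5977
8. ⊥bis P3·P7 via (15.695,20.14): [(12.7519, 22.7646) (5.1362, 0) (24.8067, 0) (21.2674, 15.1706)]  |A|=275.0498
9. ⊥bis P3·P8 via (19.19,29.34): [(12.7519, 22.7646) (5.1362, 0) (24.8067, 0) (21.2674, 15.1706)]  |A|=275.0498
10. canonical 4-gon: [(12.7519, 22.7646) (5.1362, 0) (24.8067, 0) (21.2674, 15.1706)]
11. shoelace: 275.0498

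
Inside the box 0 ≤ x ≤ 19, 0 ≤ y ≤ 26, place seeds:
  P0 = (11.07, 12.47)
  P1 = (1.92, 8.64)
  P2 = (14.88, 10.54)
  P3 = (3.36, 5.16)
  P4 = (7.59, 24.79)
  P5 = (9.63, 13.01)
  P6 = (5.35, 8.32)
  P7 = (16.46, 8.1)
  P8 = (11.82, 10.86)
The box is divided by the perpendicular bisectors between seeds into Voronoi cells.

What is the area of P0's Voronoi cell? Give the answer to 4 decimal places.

1. box [0,19]×[0,26]: [(0, 0) (19, 0) (19, 26) (0, 26)]
2. ⊥bis P0·P1 via (6.495,10.555): [(10.9131, 0) (19, 0) (19, 26) (0.03, 26)]  |A|=351.7391
3. ⊥bis P0·P2 via (12.975,11.505): [(9.2091, 4.0708) (19, 23.3989) (19, 26) (0.03, 26)]  |A|=220.7311
4. ⊥bis P0·P3 via (7.215,8.815): [(7.2299, 8.7993) (10.0811, 5.7921) (19, 23.3989) (19, 26) (0.03, 26)]  |A|=216.9663
5. ⊥bis P0·P4 via (9.33,18.63): [(3.7721, 17.0601) (7.2299, 8.7993) (10.0811, 5.7921) (17.7956, 21.0212)]  |A|=98.0807
6. ⊥bis P0·P5 via (10.35,12.74): [(12.9413, 19.6501) (8.4068, 7.558) (10.0811, 5.7921) (17.7956, 21.0212)]  |A|=45.8011
7. ⊥bis P0·P6 via (8.21,10.395): [(12.9413, 19.6501) (9.0411, 9.2495) (10.6848, 6.9839) (17.7956, 21.0212)]  |A|=42.1615
8. ⊥bis P0·P7 via (13.765,10.285): [(12.9413, 19.6501) (9.0411, 9.2495) (10.6848, 6.9839) (17.7956, 21.0212)]  |A|=42.1615
9. ⊥bis P0·P8 via (11.445,11.665): [(12.9413, 19.6501) (9.6298, 10.8194) (13.5536, 12.6473) (17.7956, 21.0212)]  |A|=31.7153
10. canonical 4-gon: [(12.9413, 19.6501) (9.6298, 10.8194) (13.5536, 12.6473) (17.7956, 21.0212)]
11. shoelace: 31.7153

Area of P0's cell: 31.7153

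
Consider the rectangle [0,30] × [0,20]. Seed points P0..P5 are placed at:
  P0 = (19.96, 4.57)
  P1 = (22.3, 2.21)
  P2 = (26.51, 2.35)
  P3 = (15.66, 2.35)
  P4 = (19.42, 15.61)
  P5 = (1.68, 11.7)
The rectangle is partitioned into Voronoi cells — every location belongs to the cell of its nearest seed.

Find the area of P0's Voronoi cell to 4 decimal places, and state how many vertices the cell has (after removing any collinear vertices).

1. box [0,30]×[0,20]: [(0, 0) (30, 0) (30, 20) (0, 20)]
2. ⊥bis P0·P1 via (21.13,3.39): [(0, 0) (17.711, 0) (30, 12.1848) (30, 20) (0, 20)]  |A|=525.1305
3. ⊥bis P0·P2 via (23.235,3.46): [(0, 0) (17.711, 0) (24.2647, 6.4982) (28.8409, 20) (0, 20)]  |A|=494.8946
4. ⊥bis P0·P3 via (17.81,3.46): [(18.958, 1.2364) (24.2647, 6.4982) (28.8409, 20) (9.2707, 20)]  |A|=207.3894
5. ⊥bis P0·P4 via (19.69,10.09): [(14.5177, 9.837) (18.958, 1.2364) (24.2647, 6.4982) (25.5798, 10.3781)]  |A|=55.6067
6. ⊥bis P0·P5 via (10.82,8.135): [(14.5177, 9.837) (18.958, 1.2364) (24.2647, 6.4982) (25.5798, 10.3781)]  |A|=55.6067
7. canonical 4-gon: [(14.5177, 9.837) (18.958, 1.2364) (24.2647, 6.4982) (25.5798, 10.3781)]
8. shoelace: 55.6067

Area of P0's cell: 55.6067 (4 vertices)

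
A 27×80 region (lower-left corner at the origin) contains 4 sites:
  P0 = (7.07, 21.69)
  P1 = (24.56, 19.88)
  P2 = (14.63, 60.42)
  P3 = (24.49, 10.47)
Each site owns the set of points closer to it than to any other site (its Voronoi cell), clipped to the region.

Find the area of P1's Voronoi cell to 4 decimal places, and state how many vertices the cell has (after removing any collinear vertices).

Area of P1's cell: 267.5910 (4 vertices)

1. box [0,27]×[0,80]: [(0, 0) (27, 0) (27, 80) (0, 80)]
2. ⊥bis P1·P0 via (15.815,20.785): [(13.664, 0) (27, 0) (27, 80) (21.943, 80)]  |A|=735.7187
3. ⊥bis P1·P2 via (19.595,40.15): [(17.7729, 39.7037) (13.664, 0) (27, 0) (27, 41.9638)]  |A|=458.3471
4. ⊥bis P1·P3 via (24.525,15.175): [(17.7729, 39.7037) (15.2416, 15.2441) (27, 15.1566) (27, 41.9638)]  |A|=267.591
5. canonical 4-gon: [(17.7729, 39.7037) (15.2416, 15.2441) (27, 15.1566) (27, 41.9638)]
6. shoelace: 267.591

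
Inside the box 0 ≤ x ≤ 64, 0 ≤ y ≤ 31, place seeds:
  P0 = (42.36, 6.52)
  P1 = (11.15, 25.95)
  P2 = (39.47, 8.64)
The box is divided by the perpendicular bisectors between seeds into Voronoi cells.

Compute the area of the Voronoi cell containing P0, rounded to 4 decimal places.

Area of P0's cell: 535.5304

1. box [0,64]×[0,31]: [(0, 0) (64, 0) (64, 31) (0, 31)]
2. ⊥bis P0·P1 via (26.755,16.235): [(16.6478, 0) (64, 0) (64, 31) (35.9471, 31)]  |A|=1168.78
3. ⊥bis P0·P2 via (40.915,7.58): [(35.3546, 0) (64, 0) (64, 31) (58.0951, 31)]  |A|=535.5304
4. canonical 4-gon: [(35.3546, 0) (64, 0) (64, 31) (58.0951, 31)]
5. shoelace: 535.5304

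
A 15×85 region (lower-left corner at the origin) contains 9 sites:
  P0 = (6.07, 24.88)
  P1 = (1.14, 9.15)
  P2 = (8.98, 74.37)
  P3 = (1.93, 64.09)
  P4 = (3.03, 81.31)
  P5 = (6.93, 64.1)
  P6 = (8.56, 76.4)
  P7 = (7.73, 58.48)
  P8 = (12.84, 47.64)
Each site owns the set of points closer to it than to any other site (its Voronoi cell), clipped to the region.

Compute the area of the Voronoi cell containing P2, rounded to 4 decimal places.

Area of P2's cell: 81.6322

1. box [0,15]×[0,85]: [(0, 0) (15, 0) (15, 85) (0, 85)]
2. ⊥bis P2·P0 via (7.525,49.625): [(0, 50.0675) (15, 49.1855) (15, 85) (0, 85)]  |A|=530.603
3. ⊥bis P2·P1 via (5.06,41.76): [(0, 50.0675) (15, 49.1855) (15, 85) (0, 85)]  |A|=530.603
4. ⊥bis P2·P3 via (5.455,69.23): [(0, 72.971) (15, 62.6841) (15, 85) (0, 85)]  |A|=257.5868
5. ⊥bis P2·P4 via (6.005,77.84): [(0.1811, 72.8469) (15, 62.6841) (15, 85) (14.3563, 85)]  |A|=169.2606
6. ⊥bis P2·P5 via (7.955,69.235): [(0.1811, 72.8469) (4.4183, 69.941) (15, 67.8287) (15, 85) (14.3563, 85)]  |A|=142.0409
7. ⊥bis P2·P6 via (8.77,75.385): [(1.3512, 73.8501) (0.1811, 72.8469) (4.4183, 69.941) (15, 67.8287) (15, 76.674)]  |A|=81.6322
8. ⊥bis P2·P7 via (8.355,66.425): [(1.3512, 73.8501) (0.1811, 72.8469) (4.4183, 69.941) (15, 67.8287) (15, 76.674)]  |A|=81.6322
9. ⊥bis P2·P8 via (10.91,61.005): [(1.3512, 73.8501) (0.1811, 72.8469) (4.4183, 69.941) (15, 67.8287) (15, 76.674)]  |A|=81.6322
10. canonical 5-gon: [(1.3512, 73.8501) (0.1811, 72.8469) (4.4183, 69.941) (15, 67.8287) (15, 76.674)]
11. shoelace: 81.6322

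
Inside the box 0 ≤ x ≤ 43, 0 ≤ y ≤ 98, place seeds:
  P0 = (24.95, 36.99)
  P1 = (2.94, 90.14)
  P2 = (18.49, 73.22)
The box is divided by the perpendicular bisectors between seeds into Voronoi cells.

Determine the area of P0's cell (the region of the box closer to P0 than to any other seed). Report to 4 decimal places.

1. box [0,43]×[0,98]: [(0, 0) (43, 0) (43, 98) (0, 98)]
2. ⊥bis P0·P1 via (13.945,63.565): [(0, 57.7902) (0, 0) (43, 0) (43, 75.597)]  |A|=2867.8252
3. ⊥bis P0·P2 via (21.72,55.105): [(0, 51.2322) (0, 0) (43, 0) (43, 58.8993)]  |A|=2367.8282
4. canonical 4-gon: [(0, 51.2322) (0, 0) (43, 0) (43, 58.8993)]
5. shoelace: 2367.8282

Area of P0's cell: 2367.8282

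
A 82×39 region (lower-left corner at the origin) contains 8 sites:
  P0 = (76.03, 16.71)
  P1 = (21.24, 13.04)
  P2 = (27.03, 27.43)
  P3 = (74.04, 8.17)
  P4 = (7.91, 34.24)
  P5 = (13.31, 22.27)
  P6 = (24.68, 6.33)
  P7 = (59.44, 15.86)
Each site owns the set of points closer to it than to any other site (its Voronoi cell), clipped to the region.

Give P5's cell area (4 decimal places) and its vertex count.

1. box [0,82]×[0,39]: [(0, 0) (82, 0) (82, 39) (0, 39)]
2. ⊥bis P5·P0 via (44.67,19.49): [(0, 0) (42.9423, 0) (46.3995, 39) (0, 39)]  |A|=1742.1646
3. ⊥bis P5·P1 via (17.275,17.655): [(0, 2.8131) (42.1192, 39) (0, 39)]  |A|=762.0813
4. ⊥bis P5·P2 via (20.17,24.85): [(0, 2.8131) (21.5082, 21.2919) (14.8483, 39) (0, 39)]  |A|=520.624
5. ⊥bis P5·P3 via (43.675,15.22): [(0, 2.8131) (21.5082, 21.2919) (14.8483, 39) (0, 39)]  |A|=520.624
6. ⊥bis P5·P4 via (10.61,28.255): [(0, 23.4685) (0, 2.8131) (21.5082, 21.2919) (17.6884, 31.4483)]  |A|=327.1953
7. ⊥bis P5·P6 via (18.995,14.3): [(0, 23.4685) (0, 2.8131) (21.5082, 21.2919) (17.6884, 31.4483)]  |A|=327.1953
8. ⊥bis P5·P7 via (36.375,19.065): [(0, 23.4685) (0, 2.8131) (21.5082, 21.2919) (17.6884, 31.4483)]  |A|=327.1953
9. canonical 4-gon: [(0, 23.4685) (0, 2.8131) (21.5082, 21.2919) (17.6884, 31.4483)]
10. shoelace: 327.1953

Area of P5's cell: 327.1953 (4 vertices)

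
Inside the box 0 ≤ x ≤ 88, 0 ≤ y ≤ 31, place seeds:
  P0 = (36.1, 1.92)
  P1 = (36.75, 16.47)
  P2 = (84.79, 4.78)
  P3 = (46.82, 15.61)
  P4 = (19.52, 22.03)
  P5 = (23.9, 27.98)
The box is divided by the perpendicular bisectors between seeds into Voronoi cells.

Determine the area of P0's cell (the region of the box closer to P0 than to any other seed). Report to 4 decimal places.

Area of P0's cell: 259.2953

1. box [0,88]×[0,31]: [(0, 0) (88, 0) (88, 31) (0, 31)]
2. ⊥bis P0·P1 via (36.425,9.195): [(0, 10.8222) (0, 0) (88, 0) (88, 6.891)]  |A|=779.3806
3. ⊥bis P0·P2 via (60.445,3.35): [(60.164, 8.1345) (0, 10.8222) (0, 0) (60.6418, 0)]  |A|=572.1994
4. ⊥bis P0·P3 via (41.46,8.765): [(41.1823, 8.9825) (0, 10.8222) (0, 0) (52.6534, 0)]  |A|=459.3209
5. ⊥bis P0·P4 via (27.81,11.975): [(41.1823, 8.9825) (25.0542, 9.703) (13.2854, 0) (52.6534, 0)]  |A|=259.2953
6. ⊥bis P0·P5 via (30,14.95): [(41.1823, 8.9825) (25.0542, 9.703) (13.2854, 0) (52.6534, 0)]  |A|=259.2953
7. canonical 4-gon: [(41.1823, 8.9825) (25.0542, 9.703) (13.2854, 0) (52.6534, 0)]
8. shoelace: 259.2953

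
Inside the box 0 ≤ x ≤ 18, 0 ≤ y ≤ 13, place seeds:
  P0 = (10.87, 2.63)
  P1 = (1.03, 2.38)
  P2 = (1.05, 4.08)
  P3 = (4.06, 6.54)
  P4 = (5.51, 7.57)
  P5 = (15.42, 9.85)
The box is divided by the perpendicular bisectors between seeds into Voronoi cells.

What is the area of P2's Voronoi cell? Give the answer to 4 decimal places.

1. box [0,18]×[0,13]: [(0, 0) (18, 0) (18, 13) (0, 13)]
2. ⊥bis P2·P0 via (5.96,3.355): [(0, 0) (5.4646, 0) (7.3842, 13) (0, 13)]  |A|=83.517
3. ⊥bis P2·P1 via (1.04,3.23): [(0, 3.2422) (5.933, 3.1724) (7.3842, 13) (0, 13)]  |A|=65.2308
4. ⊥bis P2·P3 via (2.555,5.31): [(0, 8.4362) (0, 3.2422) (4.2861, 3.1918)]  |A|=11.1311
5. ⊥bis P2·P4 via (3.28,5.825): [(0, 8.4362) (0, 3.2422) (4.2861, 3.1918)]  |A|=11.1311
6. ⊥bis P2·P5 via (8.235,6.965): [(0, 8.4362) (0, 3.2422) (4.2861, 3.1918)]  |A|=11.1311
7. canonical 3-gon: [(0, 8.4362) (0, 3.2422) (4.2861, 3.1918)]
8. shoelace: 11.1311

Area of P2's cell: 11.1311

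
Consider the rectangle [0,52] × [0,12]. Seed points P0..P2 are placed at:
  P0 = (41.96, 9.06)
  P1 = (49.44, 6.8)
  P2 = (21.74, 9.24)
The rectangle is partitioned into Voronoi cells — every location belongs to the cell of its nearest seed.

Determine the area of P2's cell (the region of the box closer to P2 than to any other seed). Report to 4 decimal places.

1. box [0,52]×[0,12]: [(0, 0) (52, 0) (52, 12) (0, 12)]
2. ⊥bis P2·P0 via (31.85,9.15): [(0, 0) (31.7685, 0) (31.8754, 12) (0, 12)]  |A|=381.8635
3. ⊥bis P2·P1 via (35.59,8.02): [(0, 0) (31.7685, 0) (31.8754, 12) (0, 12)]  |A|=381.8635
4. canonical 4-gon: [(0, 0) (31.7685, 0) (31.8754, 12) (0, 12)]
5. shoelace: 381.8635

Area of P2's cell: 381.8635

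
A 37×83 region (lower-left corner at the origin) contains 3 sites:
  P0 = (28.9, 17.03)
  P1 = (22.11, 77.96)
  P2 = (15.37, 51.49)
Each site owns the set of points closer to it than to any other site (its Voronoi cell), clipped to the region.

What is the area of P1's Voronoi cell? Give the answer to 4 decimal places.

Area of P1's cell: 673.9139

1. box [0,37]×[0,83]: [(0, 0) (37, 0) (37, 83) (0, 83)]
2. ⊥bis P1·P0 via (25.505,47.495): [(0, 44.6527) (37, 48.776) (37, 83) (0, 83)]  |A|=1342.5684
3. ⊥bis P1·P2 via (18.74,64.725): [(0, 69.4967) (37, 60.0755) (37, 83) (0, 83)]  |A|=673.9139
4. canonical 4-gon: [(0, 69.4967) (37, 60.0755) (37, 83) (0, 83)]
5. shoelace: 673.9139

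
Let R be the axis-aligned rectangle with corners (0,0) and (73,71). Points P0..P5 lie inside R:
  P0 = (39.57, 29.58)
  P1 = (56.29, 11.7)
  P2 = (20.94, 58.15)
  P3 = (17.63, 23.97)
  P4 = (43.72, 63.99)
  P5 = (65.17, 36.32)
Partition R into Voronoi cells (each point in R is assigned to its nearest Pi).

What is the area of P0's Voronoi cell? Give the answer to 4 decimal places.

1. box [0,73]×[0,71]: [(0, 0) (73, 0) (73, 71) (0, 71)]
2. ⊥bis P0·P1 via (47.93,20.64): [(0, 0) (25.858, 0) (73, 44.0835) (73, 71) (0, 71)]  |A|=4143.9078
3. ⊥bis P0·P2 via (30.255,43.865): [(0, 24.1362) (0, 0) (25.858, 0) (73, 44.0835) (73, 71) (71.8678, 71)]  |A|=2459.9096
4. ⊥bis P0·P3 via (28.6,26.775): [(25.0911, 40.4977) (33.5961, 7.236) (73, 44.0835) (73, 71) (71.8678, 71)]  |A|=1474.0498
5. ⊥bis P0·P4 via (41.645,46.785): [(35.8118, 47.4885) (25.0911, 40.4977) (33.5961, 7.236) (71.9769, 43.1268)]  |A|=940.7224
6. ⊥bis P0·P5 via (52.37,32.95): [(48.9598, 45.9028) (35.8118, 47.4885) (25.0911, 40.4977) (33.5961, 7.236) (54.0935, 26.4037)]  |A|=723.4405
7. canonical 5-gon: [(48.9598, 45.9028) (35.8118, 47.4885) (25.0911, 40.4977) (33.5961, 7.236) (54.0935, 26.4037)]
8. shoelace: 723.4405

Area of P0's cell: 723.4405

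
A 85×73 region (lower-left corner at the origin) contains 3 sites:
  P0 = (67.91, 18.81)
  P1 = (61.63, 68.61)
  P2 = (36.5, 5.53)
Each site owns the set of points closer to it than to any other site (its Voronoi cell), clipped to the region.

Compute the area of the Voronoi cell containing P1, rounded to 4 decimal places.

1. box [0,85]×[0,73]: [(0, 0) (85, 0) (85, 73) (0, 73)]
2. ⊥bis P1·P0 via (64.77,43.71): [(0, 35.5422) (85, 46.2611) (85, 73) (0, 73)]  |A|=2728.3594
3. ⊥bis P1·P2 via (49.065,37.07): [(0, 56.6167) (40.181, 40.6092) (85, 46.2611) (85, 73) (0, 73)]  |A|=2304.9629
4. canonical 5-gon: [(0, 56.6167) (40.181, 40.6092) (85, 46.2611) (85, 73) (0, 73)]
5. shoelace: 2304.9629

Area of P1's cell: 2304.9629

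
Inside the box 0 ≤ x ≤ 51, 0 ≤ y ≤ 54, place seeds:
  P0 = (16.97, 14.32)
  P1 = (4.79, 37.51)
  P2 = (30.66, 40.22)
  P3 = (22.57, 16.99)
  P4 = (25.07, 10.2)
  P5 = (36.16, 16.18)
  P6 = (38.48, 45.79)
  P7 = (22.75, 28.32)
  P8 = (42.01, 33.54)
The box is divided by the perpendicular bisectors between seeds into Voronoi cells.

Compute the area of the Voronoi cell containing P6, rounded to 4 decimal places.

Area of P6's cell: 259.2374

1. box [0,51]×[0,54]: [(0, 0) (51, 0) (51, 54) (0, 54)]
2. ⊥bis P6·P0 via (27.725,30.055): [(0, 49.0053) (51, 14.1463) (51, 54) (0, 54)]  |A|=1143.6339
3. ⊥bis P6·P1 via (21.635,41.65): [(23.8305, 32.7169) (51, 14.1463) (51, 54) (18.5997, 54)]  |A|=886.1907
4. ⊥bis P6·P2 via (34.57,43.005): [(51, 19.9381) (51, 54) (26.7385, 54)]  |A|=413.1959
5. ⊥bis P6·P3 via (30.525,31.39): [(50.8346, 20.1704) (51, 20.079) (51, 54) (26.7385, 54)]  |A|=413.1843
6. ⊥bis P6·P4 via (31.775,27.995): [(50.2084, 21.0495) (51, 20.7512) (51, 54) (26.7385, 54)]  |A|=412.8741
7. ⊥bis P6·P5 via (37.32,30.985): [(43.4751, 30.5027) (51, 29.9131) (51, 54) (26.7385, 54)]  |A|=375.6652
8. ⊥bis P6·P7 via (30.615,37.055): [(43.4751, 30.5027) (51, 29.9131) (51, 54) (26.7385, 54)]  |A|=375.6652
9. ⊥bis P6·P8 via (40.245,39.665): [(37.5103, 38.877) (51, 42.7642) (51, 54) (26.7385, 54)]  |A|=259.2374
10. canonical 4-gon: [(37.5103, 38.877) (51, 42.7642) (51, 54) (26.7385, 54)]
11. shoelace: 259.2374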